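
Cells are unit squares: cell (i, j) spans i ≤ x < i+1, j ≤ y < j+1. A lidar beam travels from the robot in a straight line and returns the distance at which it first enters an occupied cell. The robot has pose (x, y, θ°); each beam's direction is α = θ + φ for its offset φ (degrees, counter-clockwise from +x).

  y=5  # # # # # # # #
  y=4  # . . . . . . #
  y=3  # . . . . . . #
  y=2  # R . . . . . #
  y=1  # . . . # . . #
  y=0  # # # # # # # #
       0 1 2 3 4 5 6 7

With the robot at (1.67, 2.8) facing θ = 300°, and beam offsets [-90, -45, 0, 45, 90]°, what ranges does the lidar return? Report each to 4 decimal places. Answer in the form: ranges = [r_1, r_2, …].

ranges = [0.7736, 1.8635, 2.0785, 3.0910, 4.4000]

beam 1: φ=-90°, α=210°
  d=(-0.8660,-0.5000)  start (1,2)  tX=0.7736 tY=1.6000  stride 1/|dx|=1.1547 1/|dy|=2.0000
    cross x-line → (0,2), t=0.7736 (wall)
  → r_1 = 0.7736
beam 2: φ=-45°, α=255°
  d=(-0.2588,-0.9659)  start (1,2)  tX=2.5887 tY=0.8282  stride 1/|dx|=3.8637 1/|dy|=1.0353
    cross y-line → (1,1), t=0.8282
    cross y-line → (1,0), t=1.8635 (wall)
  → r_2 = 1.8635
beam 3: φ=0°, α=300°
  d=(0.5000,-0.8660)  start (1,2)  tX=0.6600 tY=0.9238  stride 1/|dx|=2.0000 1/|dy|=1.1547
    cross x-line → (2,2), t=0.6600
    cross y-line → (2,1), t=0.9238
    cross y-line → (2,0), t=2.0785 (wall)
  → r_3 = 2.0785
beam 4: φ=45°, α=345°
  d=(0.9659,-0.2588)  start (1,2)  tX=0.3416 tY=3.0910  stride 1/|dx|=1.0353 1/|dy|=3.8637
    cross x-line → (2,2), t=0.3416
    cross x-line → (3,2), t=1.3769
    cross x-line → (4,2), t=2.4122
    cross y-line → (4,1), t=3.0910 (wall)
  → r_4 = 3.0910
beam 5: φ=90°, α=30°
  d=(0.8660,0.5000)  start (1,2)  tX=0.3811 tY=0.4000  stride 1/|dx|=1.1547 1/|dy|=2.0000
    cross x-line → (2,2), t=0.3811
    cross y-line → (2,3), t=0.4000
    cross x-line → (3,3), t=1.5358
    cross y-line → (3,4), t=2.4000
    cross x-line → (4,4), t=2.6905
    cross x-line → (5,4), t=3.8452
    cross y-line → (5,5), t=4.4000 (wall)
  → r_5 = 4.4000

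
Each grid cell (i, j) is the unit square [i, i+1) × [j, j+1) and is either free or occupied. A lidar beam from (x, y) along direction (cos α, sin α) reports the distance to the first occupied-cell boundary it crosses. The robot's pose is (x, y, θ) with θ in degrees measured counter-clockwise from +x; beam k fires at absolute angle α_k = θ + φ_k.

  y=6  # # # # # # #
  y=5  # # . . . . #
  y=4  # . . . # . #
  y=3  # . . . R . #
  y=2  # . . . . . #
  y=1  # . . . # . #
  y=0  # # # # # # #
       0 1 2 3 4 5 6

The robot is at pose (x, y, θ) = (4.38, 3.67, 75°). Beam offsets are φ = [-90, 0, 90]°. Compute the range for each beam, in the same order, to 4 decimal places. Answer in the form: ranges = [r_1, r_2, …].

beam 1: φ=-90°, α=345°
  d=(0.9659,-0.2588)  start (4,3)  tX=0.6419 tY=2.5887  stride 1/|dx|=1.0353 1/|dy|=3.8637
    cross x-line → (5,3), t=0.6419
    cross x-line → (6,3), t=1.6771 (wall)
  → r_1 = 1.6771
beam 2: φ=0°, α=75°
  d=(0.2588,0.9659)  start (4,3)  tX=2.3955 tY=0.3416  stride 1/|dx|=3.8637 1/|dy|=1.0353
    cross y-line → (4,4), t=0.3416 (wall)
  → r_2 = 0.3416
beam 3: φ=90°, α=165°
  d=(-0.9659,0.2588)  start (4,3)  tX=0.3934 tY=1.2750  stride 1/|dx|=1.0353 1/|dy|=3.8637
    cross x-line → (3,3), t=0.3934
    cross y-line → (3,4), t=1.2750
    cross x-line → (2,4), t=1.4287
    cross x-line → (1,4), t=2.4640
    cross x-line → (0,4), t=3.4992 (wall)
  → r_3 = 3.4992

ranges = [1.6771, 0.3416, 3.4992]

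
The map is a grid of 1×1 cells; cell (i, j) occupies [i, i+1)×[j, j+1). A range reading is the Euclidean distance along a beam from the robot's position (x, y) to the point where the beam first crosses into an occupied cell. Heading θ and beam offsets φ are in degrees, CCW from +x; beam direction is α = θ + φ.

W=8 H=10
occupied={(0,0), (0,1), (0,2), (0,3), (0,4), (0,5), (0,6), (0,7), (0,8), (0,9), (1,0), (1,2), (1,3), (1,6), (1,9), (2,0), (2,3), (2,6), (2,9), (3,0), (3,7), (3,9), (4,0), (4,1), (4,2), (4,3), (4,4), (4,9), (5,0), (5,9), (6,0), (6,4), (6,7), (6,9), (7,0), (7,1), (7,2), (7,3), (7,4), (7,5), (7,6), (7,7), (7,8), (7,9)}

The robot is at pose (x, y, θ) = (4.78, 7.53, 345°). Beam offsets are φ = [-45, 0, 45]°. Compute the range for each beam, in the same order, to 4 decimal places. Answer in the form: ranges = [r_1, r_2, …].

ranges = [2.9214, 1.2630, 2.5634]

beam 1: φ=-45°, α=300°
  direction (0.5000, -0.8660); cell (4,7); t to first gridline: x 0.4400, y 0.6120 (then +2.0000 / +1.1547)
    (5,7) via x @ 0.4400
    (5,6) via y @ 0.6120
    (5,5) via y @ 1.7667
    (6,5) via x @ 2.4400
    (6,4) via y @ 2.9214  # hit
  → r_1 = 2.9214
beam 2: φ=0°, α=345°
  direction (0.9659, -0.2588); cell (4,7); t to first gridline: x 0.2278, y 2.0478 (then +1.0353 / +3.8637)
    (5,7) via x @ 0.2278
    (6,7) via x @ 1.2630  # hit
  → r_2 = 1.2630
beam 3: φ=45°, α=30°
  direction (0.8660, 0.5000); cell (4,7); t to first gridline: x 0.2540, y 0.9400 (then +1.1547 / +2.0000)
    (5,7) via x @ 0.2540
    (5,8) via y @ 0.9400
    (6,8) via x @ 1.4087
    (7,8) via x @ 2.5634  # hit
  → r_3 = 2.5634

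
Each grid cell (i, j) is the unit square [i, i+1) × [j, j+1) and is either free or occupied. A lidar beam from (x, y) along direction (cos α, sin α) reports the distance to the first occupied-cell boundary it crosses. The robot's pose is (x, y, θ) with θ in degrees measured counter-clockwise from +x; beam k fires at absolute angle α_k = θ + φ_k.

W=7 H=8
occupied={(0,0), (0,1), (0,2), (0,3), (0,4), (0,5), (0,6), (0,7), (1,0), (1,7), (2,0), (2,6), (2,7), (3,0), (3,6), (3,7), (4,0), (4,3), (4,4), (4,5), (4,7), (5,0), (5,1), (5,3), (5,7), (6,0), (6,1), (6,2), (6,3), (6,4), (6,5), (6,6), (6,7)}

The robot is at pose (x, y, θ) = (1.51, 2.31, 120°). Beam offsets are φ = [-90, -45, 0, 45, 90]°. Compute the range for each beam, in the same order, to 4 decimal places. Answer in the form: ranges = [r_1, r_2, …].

ranges = [2.8752, 3.8202, 1.0200, 0.5280, 0.5889]

beam 1: φ=-90°, α=30°
  direction (0.8660, 0.5000); cell (1,2); t to first gridline: x 0.5658, y 1.3800 (then +1.1547 / +2.0000)
    (2,2) via x @ 0.5658
    (2,3) via y @ 1.3800
    (3,3) via x @ 1.7205
    (4,3) via x @ 2.8752  # hit
  → r_1 = 2.8752
beam 2: φ=-45°, α=75°
  direction (0.2588, 0.9659); cell (1,2); t to first gridline: x 1.8932, y 0.7143 (then +3.8637 / +1.0353)
    (1,3) via y @ 0.7143
    (1,4) via y @ 1.7496
    (2,4) via x @ 1.8932
    (2,5) via y @ 2.7849
    (2,6) via y @ 3.8202  # hit
  → r_2 = 3.8202
beam 3: φ=0°, α=120°
  direction (-0.5000, 0.8660); cell (1,2); t to first gridline: x 1.0200, y 0.7967 (then +2.0000 / +1.1547)
    (1,3) via y @ 0.7967
    (0,3) via x @ 1.0200  # hit
  → r_3 = 1.0200
beam 4: φ=45°, α=165°
  direction (-0.9659, 0.2588); cell (1,2); t to first gridline: x 0.5280, y 2.6660 (then +1.0353 / +3.8637)
    (0,2) via x @ 0.5280  # hit
  → r_4 = 0.5280
beam 5: φ=90°, α=210°
  direction (-0.8660, -0.5000); cell (1,2); t to first gridline: x 0.5889, y 0.6200 (then +1.1547 / +2.0000)
    (0,2) via x @ 0.5889  # hit
  → r_5 = 0.5889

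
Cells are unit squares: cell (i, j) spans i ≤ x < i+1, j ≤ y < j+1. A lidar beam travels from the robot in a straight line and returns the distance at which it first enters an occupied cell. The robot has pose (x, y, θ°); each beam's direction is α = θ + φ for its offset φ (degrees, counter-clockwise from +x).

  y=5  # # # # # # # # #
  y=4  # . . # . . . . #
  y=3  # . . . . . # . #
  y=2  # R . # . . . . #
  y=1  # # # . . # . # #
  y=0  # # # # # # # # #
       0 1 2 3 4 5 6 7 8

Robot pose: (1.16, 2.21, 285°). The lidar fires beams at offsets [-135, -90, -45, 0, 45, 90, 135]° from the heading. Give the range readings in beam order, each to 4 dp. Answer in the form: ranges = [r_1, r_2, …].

beam 1: φ=-135°, α=150°
  dir = (cos 150°, sin 150°) = (-0.8660, 0.5000); from cell (1,2)
  next x-line at t=0.1848, next y-line at t=1.5800; Δt_x=1.1547, Δt_y=2.0000
    x: enter (0,2) at t=0.1848 ← occupied
  → r_1 = 0.1848
beam 2: φ=-90°, α=195°
  dir = (cos 195°, sin 195°) = (-0.9659, -0.2588); from cell (1,2)
  next x-line at t=0.1656, next y-line at t=0.8114; Δt_x=1.0353, Δt_y=3.8637
    x: enter (0,2) at t=0.1656 ← occupied
  → r_2 = 0.1656
beam 3: φ=-45°, α=240°
  dir = (cos 240°, sin 240°) = (-0.5000, -0.8660); from cell (1,2)
  next x-line at t=0.3200, next y-line at t=0.2425; Δt_x=2.0000, Δt_y=1.1547
    y: enter (1,1) at t=0.2425 ← occupied
  → r_3 = 0.2425
beam 4: φ=0°, α=285°
  dir = (cos 285°, sin 285°) = (0.2588, -0.9659); from cell (1,2)
  next x-line at t=3.2455, next y-line at t=0.2174; Δt_x=3.8637, Δt_y=1.0353
    y: enter (1,1) at t=0.2174 ← occupied
  → r_4 = 0.2174
beam 5: φ=45°, α=330°
  dir = (cos 330°, sin 330°) = (0.8660, -0.5000); from cell (1,2)
  next x-line at t=0.9699, next y-line at t=0.4200; Δt_x=1.1547, Δt_y=2.0000
    y: enter (1,1) at t=0.4200 ← occupied
  → r_5 = 0.4200
beam 6: φ=90°, α=15°
  dir = (cos 15°, sin 15°) = (0.9659, 0.2588); from cell (1,2)
  next x-line at t=0.8696, next y-line at t=3.0523; Δt_x=1.0353, Δt_y=3.8637
    x: enter (2,2) at t=0.8696
    x: enter (3,2) at t=1.9049 ← occupied
  → r_6 = 1.9049
beam 7: φ=135°, α=60°
  dir = (cos 60°, sin 60°) = (0.5000, 0.8660); from cell (1,2)
  next x-line at t=1.6800, next y-line at t=0.9122; Δt_x=2.0000, Δt_y=1.1547
    y: enter (1,3) at t=0.9122
    x: enter (2,3) at t=1.6800
    y: enter (2,4) at t=2.0669
    y: enter (2,5) at t=3.2216 ← occupied
  → r_7 = 3.2216

ranges = [0.1848, 0.1656, 0.2425, 0.2174, 0.4200, 1.9049, 3.2216]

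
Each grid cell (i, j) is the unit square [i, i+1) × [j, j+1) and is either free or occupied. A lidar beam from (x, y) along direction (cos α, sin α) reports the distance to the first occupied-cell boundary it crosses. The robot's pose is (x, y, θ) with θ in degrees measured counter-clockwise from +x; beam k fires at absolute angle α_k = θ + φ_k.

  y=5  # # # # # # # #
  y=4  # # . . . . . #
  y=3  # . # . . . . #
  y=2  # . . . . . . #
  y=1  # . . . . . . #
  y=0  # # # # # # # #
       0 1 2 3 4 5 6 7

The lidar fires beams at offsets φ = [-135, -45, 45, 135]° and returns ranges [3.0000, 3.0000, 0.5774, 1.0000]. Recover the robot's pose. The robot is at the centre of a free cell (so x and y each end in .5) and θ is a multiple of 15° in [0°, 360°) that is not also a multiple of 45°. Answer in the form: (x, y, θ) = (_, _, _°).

Enumerate (i+0.5, j+0.5, θ) over the 22 free cells and 16 admissible headings. For each, cast all 4 beams and compare to the given ranges.
  (2.5, 4.5, 240°): beam 1 = 0.5176 ≠ 3.0000 ✗
  (3.5, 4.5, 60°): beam 1 = 3.6235 ≠ 3.0000 ✗
  (6.5, 2.5, 345°): beam 2 = 1.0000 ≠ 3.0000 ✗
  …
  (5.5, 1.5, 195°): r_1=3.0000, r_2=3.0000, r_3=0.5774, r_4=1.0000 — all match ✓
Only this pose fits every beam.

(x, y, θ) = (5.5, 1.5, 195°)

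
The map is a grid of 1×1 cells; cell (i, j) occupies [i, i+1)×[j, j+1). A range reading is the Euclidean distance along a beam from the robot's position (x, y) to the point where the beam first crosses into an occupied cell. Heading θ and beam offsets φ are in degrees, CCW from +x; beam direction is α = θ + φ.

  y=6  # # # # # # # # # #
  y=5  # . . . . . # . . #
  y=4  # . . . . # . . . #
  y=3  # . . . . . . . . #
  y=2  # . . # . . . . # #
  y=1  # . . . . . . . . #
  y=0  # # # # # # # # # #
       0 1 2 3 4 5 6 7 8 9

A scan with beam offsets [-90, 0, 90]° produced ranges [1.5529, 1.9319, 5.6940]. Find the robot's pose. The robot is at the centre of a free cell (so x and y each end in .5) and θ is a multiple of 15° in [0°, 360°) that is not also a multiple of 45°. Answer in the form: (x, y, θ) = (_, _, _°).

Candidates: 36 free-cell centres × 16 headings = 576 poses. Raycast each; keep the one whose scan matches to 4 dp.
  (4.5, 5.5, 120°): beam 1 = 1.0000 ≠ 1.5529 ✗
  (5.5, 1.5, 30°): beam 1 = 0.5774 ≠ 1.5529 ✗
  (4.5, 3.5, 120°): beam 1 = 1.0000 ≠ 1.5529 ✗
  …
  (6.5, 2.5, 105°): r_1=1.5529, r_2=1.9319, r_3=5.6940 — all match ✓
Unique over the lattice → pose = (6.5, 2.5, 105°).

(x, y, θ) = (6.5, 2.5, 105°)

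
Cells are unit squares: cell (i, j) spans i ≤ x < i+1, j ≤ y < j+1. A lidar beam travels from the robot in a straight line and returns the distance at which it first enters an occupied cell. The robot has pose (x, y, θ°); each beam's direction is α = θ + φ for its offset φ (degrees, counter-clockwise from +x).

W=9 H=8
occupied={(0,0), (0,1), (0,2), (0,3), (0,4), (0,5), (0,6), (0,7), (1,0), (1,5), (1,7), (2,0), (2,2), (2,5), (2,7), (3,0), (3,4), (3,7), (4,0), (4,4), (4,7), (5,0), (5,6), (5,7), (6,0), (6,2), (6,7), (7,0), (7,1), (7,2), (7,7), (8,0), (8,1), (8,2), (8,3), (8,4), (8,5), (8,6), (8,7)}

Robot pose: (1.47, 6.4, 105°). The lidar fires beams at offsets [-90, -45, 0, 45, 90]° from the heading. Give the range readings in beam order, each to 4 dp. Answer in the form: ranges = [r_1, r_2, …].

beam 1: φ=-90°, α=15°
  direction (0.9659, 0.2588); cell (1,6); t to first gridline: x 0.5487, y 2.3182 (then +1.0353 / +3.8637)
    (2,6) via x @ 0.5487
    (3,6) via x @ 1.5840
    (3,7) via y @ 2.3182  # hit
  → r_1 = 2.3182
beam 2: φ=-45°, α=60°
  direction (0.5000, 0.8660); cell (1,6); t to first gridline: x 1.0600, y 0.6928 (then +2.0000 / +1.1547)
    (1,7) via y @ 0.6928  # hit
  → r_2 = 0.6928
beam 3: φ=0°, α=105°
  direction (-0.2588, 0.9659); cell (1,6); t to first gridline: x 1.8159, y 0.6212 (then +3.8637 / +1.0353)
    (1,7) via y @ 0.6212  # hit
  → r_3 = 0.6212
beam 4: φ=45°, α=150°
  direction (-0.8660, 0.5000); cell (1,6); t to first gridline: x 0.5427, y 1.2000 (then +1.1547 / +2.0000)
    (0,6) via x @ 0.5427  # hit
  → r_4 = 0.5427
beam 5: φ=90°, α=195°
  direction (-0.9659, -0.2588); cell (1,6); t to first gridline: x 0.4866, y 1.5455 (then +1.0353 / +3.8637)
    (0,6) via x @ 0.4866  # hit
  → r_5 = 0.4866

ranges = [2.3182, 0.6928, 0.6212, 0.5427, 0.4866]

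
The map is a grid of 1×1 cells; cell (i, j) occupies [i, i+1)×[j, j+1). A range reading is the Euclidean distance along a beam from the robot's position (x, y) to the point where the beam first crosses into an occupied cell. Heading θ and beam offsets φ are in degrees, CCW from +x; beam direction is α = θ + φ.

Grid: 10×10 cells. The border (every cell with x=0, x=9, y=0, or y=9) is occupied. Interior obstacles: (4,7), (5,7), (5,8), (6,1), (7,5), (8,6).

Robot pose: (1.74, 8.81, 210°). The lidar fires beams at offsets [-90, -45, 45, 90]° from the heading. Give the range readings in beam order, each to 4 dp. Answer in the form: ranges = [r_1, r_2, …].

beam 1: φ=-90°, α=120°
  cosα=-0.5000 sinα=0.8660 | (1,8) | tMaxX 1.4800 tMaxY 0.2194 | tΔX 2.0000 tΔY 1.1547
    t=0.2194 [y] (1,9) — stop
  → r_1 = 0.2194
beam 2: φ=-45°, α=165°
  cosα=-0.9659 sinα=0.2588 | (1,8) | tMaxX 0.7661 tMaxY 0.7341 | tΔX 1.0353 tΔY 3.8637
    t=0.7341 [y] (1,9) — stop
  → r_2 = 0.7341
beam 3: φ=45°, α=255°
  cosα=-0.2588 sinα=-0.9659 | (1,8) | tMaxX 2.8591 tMaxY 0.8386 | tΔX 3.8637 tΔY 1.0353
    t=0.8386 [y] (1,7)
    t=1.8738 [y] (1,6)
    t=2.8591 [x] (0,6) — stop
  → r_3 = 2.8591
beam 4: φ=90°, α=300°
  cosα=0.5000 sinα=-0.8660 | (1,8) | tMaxX 0.5200 tMaxY 0.9353 | tΔX 2.0000 tΔY 1.1547
    t=0.5200 [x] (2,8)
    t=0.9353 [y] (2,7)
    t=2.0900 [y] (2,6)
    t=2.5200 [x] (3,6)
    t=3.2447 [y] (3,5)
    t=4.3994 [y] (3,4)
    t=4.5200 [x] (4,4)
    t=5.5541 [y] (4,3)
    t=6.5200 [x] (5,3)
    t=6.7088 [y] (5,2)
    t=7.8635 [y] (5,1)
    t=8.5200 [x] (6,1) — stop
  → r_4 = 8.5200

ranges = [0.2194, 0.7341, 2.8591, 8.5200]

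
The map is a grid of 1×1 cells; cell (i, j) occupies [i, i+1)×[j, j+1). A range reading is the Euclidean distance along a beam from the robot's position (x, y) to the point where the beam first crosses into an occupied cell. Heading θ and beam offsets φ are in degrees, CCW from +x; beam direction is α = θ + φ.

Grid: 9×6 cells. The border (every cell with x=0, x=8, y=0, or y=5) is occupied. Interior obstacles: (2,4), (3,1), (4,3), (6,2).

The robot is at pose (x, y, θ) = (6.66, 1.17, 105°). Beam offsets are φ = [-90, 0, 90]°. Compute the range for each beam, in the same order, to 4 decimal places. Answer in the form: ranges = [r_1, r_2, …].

beam 1: φ=-90°, α=15°
  cosα=0.9659 sinα=0.2588 | (6,1) | tMaxX 0.3520 tMaxY 3.2069 | tΔX 1.0353 tΔY 3.8637
    t=0.3520 [x] (7,1)
    t=1.3873 [x] (8,1) — stop
  → r_1 = 1.3873
beam 2: φ=0°, α=105°
  cosα=-0.2588 sinα=0.9659 | (6,1) | tMaxX 2.5500 tMaxY 0.8593 | tΔX 3.8637 tΔY 1.0353
    t=0.8593 [y] (6,2) — stop
  → r_2 = 0.8593
beam 3: φ=90°, α=195°
  cosα=-0.9659 sinα=-0.2588 | (6,1) | tMaxX 0.6833 tMaxY 0.6568 | tΔX 1.0353 tΔY 3.8637
    t=0.6568 [y] (6,0) — stop
  → r_3 = 0.6568

ranges = [1.3873, 0.8593, 0.6568]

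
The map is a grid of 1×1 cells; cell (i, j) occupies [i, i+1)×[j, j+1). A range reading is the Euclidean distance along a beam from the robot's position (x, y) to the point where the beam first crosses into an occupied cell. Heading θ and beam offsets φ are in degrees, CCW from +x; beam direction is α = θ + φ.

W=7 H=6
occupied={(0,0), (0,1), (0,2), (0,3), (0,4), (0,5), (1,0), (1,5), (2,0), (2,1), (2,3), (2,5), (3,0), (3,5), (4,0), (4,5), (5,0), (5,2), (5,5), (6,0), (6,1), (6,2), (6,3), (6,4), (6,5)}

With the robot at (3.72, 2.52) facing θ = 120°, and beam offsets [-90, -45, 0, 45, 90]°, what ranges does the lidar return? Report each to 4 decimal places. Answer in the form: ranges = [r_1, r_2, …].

beam 1: φ=-90°, α=30°
  cosα=0.8660 sinα=0.5000 | (3,2) | tMaxX 0.3233 tMaxY 0.9600 | tΔX 1.1547 tΔY 2.0000
    t=0.3233 [x] (4,2)
    t=0.9600 [y] (4,3)
    t=1.4780 [x] (5,3)
    t=2.6327 [x] (6,3) — stop
  → r_1 = 2.6327
beam 2: φ=-45°, α=75°
  cosα=0.2588 sinα=0.9659 | (3,2) | tMaxX 1.0818 tMaxY 0.4969 | tΔX 3.8637 tΔY 1.0353
    t=0.4969 [y] (3,3)
    t=1.0818 [x] (4,3)
    t=1.5322 [y] (4,4)
    t=2.5675 [y] (4,5) — stop
  → r_2 = 2.5675
beam 3: φ=0°, α=120°
  cosα=-0.5000 sinα=0.8660 | (3,2) | tMaxX 1.4400 tMaxY 0.5543 | tΔX 2.0000 tΔY 1.1547
    t=0.5543 [y] (3,3)
    t=1.4400 [x] (2,3) — stop
  → r_3 = 1.4400
beam 4: φ=45°, α=165°
  cosα=-0.9659 sinα=0.2588 | (3,2) | tMaxX 0.7454 tMaxY 1.8546 | tΔX 1.0353 tΔY 3.8637
    t=0.7454 [x] (2,2)
    t=1.7807 [x] (1,2)
    t=1.8546 [y] (1,3)
    t=2.8160 [x] (0,3) — stop
  → r_4 = 2.8160
beam 5: φ=90°, α=210°
  cosα=-0.8660 sinα=-0.5000 | (3,2) | tMaxX 0.8314 tMaxY 1.0400 | tΔX 1.1547 tΔY 2.0000
    t=0.8314 [x] (2,2)
    t=1.0400 [y] (2,1) — stop
  → r_5 = 1.0400

ranges = [2.6327, 2.5675, 1.4400, 2.8160, 1.0400]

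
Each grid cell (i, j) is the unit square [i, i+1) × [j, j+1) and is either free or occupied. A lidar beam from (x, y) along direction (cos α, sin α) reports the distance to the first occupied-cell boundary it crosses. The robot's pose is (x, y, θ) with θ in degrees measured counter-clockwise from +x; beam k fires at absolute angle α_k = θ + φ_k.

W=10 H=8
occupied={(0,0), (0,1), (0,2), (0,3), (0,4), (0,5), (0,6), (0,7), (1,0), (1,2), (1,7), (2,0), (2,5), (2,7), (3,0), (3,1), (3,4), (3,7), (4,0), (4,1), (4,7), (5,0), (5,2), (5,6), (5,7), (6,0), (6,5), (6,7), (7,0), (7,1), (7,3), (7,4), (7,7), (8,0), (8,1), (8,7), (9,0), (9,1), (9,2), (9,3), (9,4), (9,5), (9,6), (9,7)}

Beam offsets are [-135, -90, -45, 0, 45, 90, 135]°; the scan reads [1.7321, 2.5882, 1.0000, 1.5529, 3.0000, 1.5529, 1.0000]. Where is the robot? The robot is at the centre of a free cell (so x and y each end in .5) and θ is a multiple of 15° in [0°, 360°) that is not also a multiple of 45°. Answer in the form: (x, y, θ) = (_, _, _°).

Candidates: 36 free-cell centres × 16 headings = 576 poses. Raycast each; keep the one whose scan matches to 4 dp.
  (5.5, 5.5, 195°): beam 1 = 0.5774 ≠ 1.7321 ✗
  (8.5, 2.5, 105°): beam 1 = 0.5774 ≠ 1.7321 ✗
  (5.5, 1.5, 75°): beam 1 = 0.5774 ≠ 1.7321 ✗
  (4.5, 4.5, 60°): beam 1 = 1.9319 ≠ 1.7321 ✗
  …
  (2.5, 3.5, 75°): r_1=1.7321, r_2=2.5882, r_3=1.0000, r_4=1.5529, r_5=3.0000, r_6=1.5529, r_7=1.0000 — all match ✓
Unique over the lattice → pose = (2.5, 3.5, 75°).

(x, y, θ) = (2.5, 3.5, 75°)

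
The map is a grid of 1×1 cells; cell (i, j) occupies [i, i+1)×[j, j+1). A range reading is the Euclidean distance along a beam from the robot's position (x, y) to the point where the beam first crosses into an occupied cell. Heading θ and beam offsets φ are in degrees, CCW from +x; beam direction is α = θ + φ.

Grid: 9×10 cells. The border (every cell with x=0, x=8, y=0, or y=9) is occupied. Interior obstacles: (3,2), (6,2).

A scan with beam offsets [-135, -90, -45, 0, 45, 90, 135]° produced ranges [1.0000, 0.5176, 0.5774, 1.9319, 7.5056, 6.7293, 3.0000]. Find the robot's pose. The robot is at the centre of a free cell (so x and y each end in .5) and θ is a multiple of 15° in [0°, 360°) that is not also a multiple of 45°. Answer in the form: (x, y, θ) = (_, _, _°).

The pose lattice has 54·16 = 864 candidates. Test each by forward raycasting.
  (4.5, 7.5, 75°): beam 1 = 7.0000 ≠ 1.0000 ✗
  (2.5, 5.5, 60°): beam 1 = 2.5882 ≠ 1.0000 ✗
  (1.5, 1.5, 330°): beam 1 = 0.5176 ≠ 1.0000 ✗
  (4.5, 1.5, 15°): beam 1 = 0.5774 ≠ 1.0000 ✗
  (5.5, 5.5, 345°): beam 1 = 5.1962 ≠ 1.0000 ✗
  …
  (1.5, 7.5, 255°): r_1=1.0000, r_2=0.5176, r_3=0.5774, r_4=1.9319, r_5=7.5056, r_6=6.7293, r_7=3.0000 — all match ✓
Only this pose fits every beam.

(x, y, θ) = (1.5, 7.5, 255°)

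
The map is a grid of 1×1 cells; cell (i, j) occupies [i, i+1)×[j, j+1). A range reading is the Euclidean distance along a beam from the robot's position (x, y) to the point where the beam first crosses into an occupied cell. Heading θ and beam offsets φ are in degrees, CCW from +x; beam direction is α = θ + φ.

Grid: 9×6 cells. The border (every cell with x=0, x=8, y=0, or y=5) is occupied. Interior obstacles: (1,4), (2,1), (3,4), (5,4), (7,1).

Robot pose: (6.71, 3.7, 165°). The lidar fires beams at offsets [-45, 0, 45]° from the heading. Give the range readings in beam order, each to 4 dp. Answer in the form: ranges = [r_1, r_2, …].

beam 1: φ=-45°, α=120°
  cosα=-0.5000 sinα=0.8660 | (6,3) | tMaxX 1.4200 tMaxY 0.3464 | tΔX 2.0000 tΔY 1.1547
    t=0.3464 [y] (6,4)
    t=1.4200 [x] (5,4) — stop
  → r_1 = 1.4200
beam 2: φ=0°, α=165°
  cosα=-0.9659 sinα=0.2588 | (6,3) | tMaxX 0.7350 tMaxY 1.1591 | tΔX 1.0353 tΔY 3.8637
    t=0.7350 [x] (5,3)
    t=1.1591 [y] (5,4) — stop
  → r_2 = 1.1591
beam 3: φ=45°, α=210°
  cosα=-0.8660 sinα=-0.5000 | (6,3) | tMaxX 0.8198 tMaxY 1.4000 | tΔX 1.1547 tΔY 2.0000
    t=0.8198 [x] (5,3)
    t=1.4000 [y] (5,2)
    t=1.9745 [x] (4,2)
    t=3.1292 [x] (3,2)
    t=3.4000 [y] (3,1)
    t=4.2839 [x] (2,1) — stop
  → r_3 = 4.2839

ranges = [1.4200, 1.1591, 4.2839]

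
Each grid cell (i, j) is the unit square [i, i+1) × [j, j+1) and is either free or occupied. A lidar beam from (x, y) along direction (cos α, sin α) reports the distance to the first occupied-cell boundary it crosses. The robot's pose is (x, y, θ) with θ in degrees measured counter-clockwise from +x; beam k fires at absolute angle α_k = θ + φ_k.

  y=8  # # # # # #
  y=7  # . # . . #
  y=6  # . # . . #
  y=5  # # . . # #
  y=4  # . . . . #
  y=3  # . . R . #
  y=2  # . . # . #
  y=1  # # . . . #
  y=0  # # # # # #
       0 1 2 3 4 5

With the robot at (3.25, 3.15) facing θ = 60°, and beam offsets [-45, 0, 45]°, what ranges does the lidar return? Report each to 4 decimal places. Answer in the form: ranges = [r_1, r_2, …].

ranges = [1.8117, 2.1362, 2.9505]

beam 1: φ=-45°, α=15°
  direction (0.9659, 0.2588); cell (3,3); t to first gridline: x 0.7765, y 3.2841 (then +1.0353 / +3.8637)
    (4,3) via x @ 0.7765
    (5,3) via x @ 1.8117  # hit
  → r_1 = 1.8117
beam 2: φ=0°, α=60°
  direction (0.5000, 0.8660); cell (3,3); t to first gridline: x 1.5000, y 0.9815 (then +2.0000 / +1.1547)
    (3,4) via y @ 0.9815
    (4,4) via x @ 1.5000
    (4,5) via y @ 2.1362  # hit
  → r_2 = 2.1362
beam 3: φ=45°, α=105°
  direction (-0.2588, 0.9659); cell (3,3); t to first gridline: x 0.9659, y 0.8800 (then +3.8637 / +1.0353)
    (3,4) via y @ 0.8800
    (2,4) via x @ 0.9659
    (2,5) via y @ 1.9153
    (2,6) via y @ 2.9505  # hit
  → r_3 = 2.9505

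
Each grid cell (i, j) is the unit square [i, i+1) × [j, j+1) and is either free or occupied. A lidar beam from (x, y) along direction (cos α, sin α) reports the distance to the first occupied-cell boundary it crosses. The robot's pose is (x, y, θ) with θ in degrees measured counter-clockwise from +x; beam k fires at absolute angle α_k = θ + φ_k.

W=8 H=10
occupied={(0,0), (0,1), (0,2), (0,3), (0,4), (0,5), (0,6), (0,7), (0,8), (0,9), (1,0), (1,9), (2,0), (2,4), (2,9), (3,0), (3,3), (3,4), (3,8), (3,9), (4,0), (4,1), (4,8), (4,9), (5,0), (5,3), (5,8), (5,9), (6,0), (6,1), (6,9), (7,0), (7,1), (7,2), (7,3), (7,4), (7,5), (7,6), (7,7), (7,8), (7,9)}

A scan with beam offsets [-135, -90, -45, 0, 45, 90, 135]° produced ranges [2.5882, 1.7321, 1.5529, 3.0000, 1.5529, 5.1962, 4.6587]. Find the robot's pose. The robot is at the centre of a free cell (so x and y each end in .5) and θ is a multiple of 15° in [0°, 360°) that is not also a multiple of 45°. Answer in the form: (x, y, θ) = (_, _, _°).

Candidates: 39 free-cell centres × 16 headings = 624 poses. Raycast each; keep the one whose scan matches to 4 dp.
  (6.5, 5.5, 195°): beam 1 = 1.0000 ≠ 2.5882 ✗
  (4.5, 5.5, 15°): beam 1 = 1.0000 ≠ 2.5882 ✗
  (6.5, 6.5, 300°): beam 1 = 5.6940 ≠ 2.5882 ✗
  (2.5, 8.5, 60°): beam 1 = 3.6235 ≠ 2.5882 ✗
  …
  (2.5, 6.5, 240°): r_1=2.5882, r_2=1.7321, r_3=1.5529, r_4=3.0000, r_5=1.5529, r_6=5.1962, r_7=4.6587 — all match ✓
Only this pose fits every beam.

(x, y, θ) = (2.5, 6.5, 240°)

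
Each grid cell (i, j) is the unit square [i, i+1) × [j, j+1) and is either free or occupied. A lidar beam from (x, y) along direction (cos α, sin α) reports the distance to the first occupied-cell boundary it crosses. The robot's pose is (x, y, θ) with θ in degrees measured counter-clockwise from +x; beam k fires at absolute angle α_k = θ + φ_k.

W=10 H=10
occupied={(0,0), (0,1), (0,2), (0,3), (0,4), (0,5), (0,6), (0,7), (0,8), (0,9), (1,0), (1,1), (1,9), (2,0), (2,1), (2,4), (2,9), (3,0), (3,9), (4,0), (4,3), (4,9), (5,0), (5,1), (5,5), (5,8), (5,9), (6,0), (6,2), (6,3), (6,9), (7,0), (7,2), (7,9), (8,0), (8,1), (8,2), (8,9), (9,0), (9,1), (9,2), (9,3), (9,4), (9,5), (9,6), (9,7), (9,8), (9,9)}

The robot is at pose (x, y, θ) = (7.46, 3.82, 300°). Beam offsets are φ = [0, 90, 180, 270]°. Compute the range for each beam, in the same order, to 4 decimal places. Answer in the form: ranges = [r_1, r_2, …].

beam 1: φ=0°, α=300°
  dir = (cos 300°, sin 300°) = (0.5000, -0.8660); from cell (7,3)
  next x-line at t=1.0800, next y-line at t=0.9469; Δt_x=2.0000, Δt_y=1.1547
    y: enter (7,2) at t=0.9469 ← occupied
  → r_1 = 0.9469
beam 2: φ=90°, α=30°
  dir = (cos 30°, sin 30°) = (0.8660, 0.5000); from cell (7,3)
  next x-line at t=0.6235, next y-line at t=0.3600; Δt_x=1.1547, Δt_y=2.0000
    y: enter (7,4) at t=0.3600
    x: enter (8,4) at t=0.6235
    x: enter (9,4) at t=1.7782 ← occupied
  → r_2 = 1.7782
beam 3: φ=180°, α=120°
  dir = (cos 120°, sin 120°) = (-0.5000, 0.8660); from cell (7,3)
  next x-line at t=0.9200, next y-line at t=0.2078; Δt_x=2.0000, Δt_y=1.1547
    y: enter (7,4) at t=0.2078
    x: enter (6,4) at t=0.9200
    y: enter (6,5) at t=1.3625
    y: enter (6,6) at t=2.5172
    x: enter (5,6) at t=2.9200
    y: enter (5,7) at t=3.6719
    y: enter (5,8) at t=4.8266 ← occupied
  → r_3 = 4.8266
beam 4: φ=270°, α=210°
  dir = (cos 210°, sin 210°) = (-0.8660, -0.5000); from cell (7,3)
  next x-line at t=0.5312, next y-line at t=1.6400; Δt_x=1.1547, Δt_y=2.0000
    x: enter (6,3) at t=0.5312 ← occupied
  → r_4 = 0.5312

ranges = [0.9469, 1.7782, 4.8266, 0.5312]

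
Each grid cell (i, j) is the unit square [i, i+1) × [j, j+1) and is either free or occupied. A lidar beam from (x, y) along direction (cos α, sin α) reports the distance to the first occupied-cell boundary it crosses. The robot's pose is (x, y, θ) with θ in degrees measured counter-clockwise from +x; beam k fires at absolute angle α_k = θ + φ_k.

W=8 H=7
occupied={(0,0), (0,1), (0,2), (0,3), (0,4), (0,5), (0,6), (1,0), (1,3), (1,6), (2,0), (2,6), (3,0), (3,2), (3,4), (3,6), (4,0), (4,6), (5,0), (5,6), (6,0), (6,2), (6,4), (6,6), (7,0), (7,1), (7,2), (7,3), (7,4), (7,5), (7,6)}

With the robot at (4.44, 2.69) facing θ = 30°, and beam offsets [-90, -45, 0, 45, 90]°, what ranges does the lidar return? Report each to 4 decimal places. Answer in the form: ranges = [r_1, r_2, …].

beam 1: φ=-90°, α=300°
  direction (0.5000, -0.8660); cell (4,2); t to first gridline: x 1.1200, y 0.7967 (then +2.0000 / +1.1547)
    (4,1) via y @ 0.7967
    (5,1) via x @ 1.1200
    (5,0) via y @ 1.9514  # hit
  → r_1 = 1.9514
beam 2: φ=-45°, α=345°
  direction (0.9659, -0.2588); cell (4,2); t to first gridline: x 0.5798, y 2.6660 (then +1.0353 / +3.8637)
    (5,2) via x @ 0.5798
    (6,2) via x @ 1.6150  # hit
  → r_2 = 1.6150
beam 3: φ=0°, α=30°
  direction (0.8660, 0.5000); cell (4,2); t to first gridline: x 0.6466, y 0.6200 (then +1.1547 / +2.0000)
    (4,3) via y @ 0.6200
    (5,3) via x @ 0.6466
    (6,3) via x @ 1.8013
    (6,4) via y @ 2.6200  # hit
  → r_3 = 2.6200
beam 4: φ=45°, α=75°
  direction (0.2588, 0.9659); cell (4,2); t to first gridline: x 2.1637, y 0.3209 (then +3.8637 / +1.0353)
    (4,3) via y @ 0.3209
    (4,4) via y @ 1.3562
    (5,4) via x @ 2.1637
    (5,5) via y @ 2.3915
    (5,6) via y @ 3.4268  # hit
  → r_4 = 3.4268
beam 5: φ=90°, α=120°
  direction (-0.5000, 0.8660); cell (4,2); t to first gridline: x 0.8800, y 0.3580 (then +2.0000 / +1.1547)
    (4,3) via y @ 0.3580
    (3,3) via x @ 0.8800
    (3,4) via y @ 1.5127  # hit
  → r_5 = 1.5127

ranges = [1.9514, 1.6150, 2.6200, 3.4268, 1.5127]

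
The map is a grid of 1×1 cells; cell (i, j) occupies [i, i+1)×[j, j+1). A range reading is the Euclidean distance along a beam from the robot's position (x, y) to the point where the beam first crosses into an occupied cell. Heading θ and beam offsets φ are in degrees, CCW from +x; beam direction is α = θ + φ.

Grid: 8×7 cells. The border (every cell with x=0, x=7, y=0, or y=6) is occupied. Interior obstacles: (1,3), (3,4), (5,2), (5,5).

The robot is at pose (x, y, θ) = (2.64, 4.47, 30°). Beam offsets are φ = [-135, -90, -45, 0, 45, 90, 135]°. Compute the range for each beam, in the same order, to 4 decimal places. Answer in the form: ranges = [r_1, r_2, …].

beam 1: φ=-135°, α=255°
  direction (-0.2588, -0.9659); cell (2,4); t to first gridline: x 2.4728, y 0.4866 (then +3.8637 / +1.0353)
    (2,3) via y @ 0.4866
    (2,2) via y @ 1.5219
    (1,2) via x @ 2.4728
    (1,1) via y @ 2.5571
    (1,0) via y @ 3.5924  # hit
  → r_1 = 3.5924
beam 2: φ=-90°, α=300°
  direction (0.5000, -0.8660); cell (2,4); t to first gridline: x 0.7200, y 0.5427 (then +2.0000 / +1.1547)
    (2,3) via y @ 0.5427
    (3,3) via x @ 0.7200
    (3,2) via y @ 1.6974
    (4,2) via x @ 2.7200
    (4,1) via y @ 2.8521
    (4,0) via y @ 4.0068  # hit
  → r_2 = 4.0068
beam 3: φ=-45°, α=345°
  direction (0.9659, -0.2588); cell (2,4); t to first gridline: x 0.3727, y 1.8159 (then +1.0353 / +3.8637)
    (3,4) via x @ 0.3727  # hit
  → r_3 = 0.3727
beam 4: φ=0°, α=30°
  direction (0.8660, 0.5000); cell (2,4); t to first gridline: x 0.4157, y 1.0600 (then +1.1547 / +2.0000)
    (3,4) via x @ 0.4157  # hit
  → r_4 = 0.4157
beam 5: φ=45°, α=75°
  direction (0.2588, 0.9659); cell (2,4); t to first gridline: x 1.3909, y 0.5487 (then +3.8637 / +1.0353)
    (2,5) via y @ 0.5487
    (3,5) via x @ 1.3909
    (3,6) via y @ 1.5840  # hit
  → r_5 = 1.5840
beam 6: φ=90°, α=120°
  direction (-0.5000, 0.8660); cell (2,4); t to first gridline: x 1.2800, y 0.6120 (then +2.0000 / +1.1547)
    (2,5) via y @ 0.6120
    (1,5) via x @ 1.2800
    (1,6) via y @ 1.7667  # hit
  → r_6 = 1.7667
beam 7: φ=135°, α=165°
  direction (-0.9659, 0.2588); cell (2,4); t to first gridline: x 0.6626, y 2.0478 (then +1.0353 / +3.8637)
    (1,4) via x @ 0.6626
    (0,4) via x @ 1.6979  # hit
  → r_7 = 1.6979

ranges = [3.5924, 4.0068, 0.3727, 0.4157, 1.5840, 1.7667, 1.6979]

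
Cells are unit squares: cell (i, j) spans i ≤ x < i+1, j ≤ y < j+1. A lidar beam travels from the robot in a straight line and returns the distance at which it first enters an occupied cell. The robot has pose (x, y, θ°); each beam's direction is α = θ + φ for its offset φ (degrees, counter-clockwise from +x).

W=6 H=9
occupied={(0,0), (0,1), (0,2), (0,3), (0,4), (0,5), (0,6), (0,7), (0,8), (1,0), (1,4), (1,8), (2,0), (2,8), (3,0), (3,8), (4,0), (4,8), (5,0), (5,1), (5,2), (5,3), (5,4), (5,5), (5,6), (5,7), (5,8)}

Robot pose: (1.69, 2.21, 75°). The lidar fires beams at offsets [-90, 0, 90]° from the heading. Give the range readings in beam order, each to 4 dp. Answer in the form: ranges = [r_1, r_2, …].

beam 1: φ=-90°, α=345°
  direction (0.9659, -0.2588); cell (1,2); t to first gridline: x 0.3209, y 0.8114 (then +1.0353 / +3.8637)
    (2,2) via x @ 0.3209
    (2,1) via y @ 0.8114
    (3,1) via x @ 1.3562
    (4,1) via x @ 2.3915
    (5,1) via x @ 3.4268  # hit
  → r_1 = 3.4268
beam 2: φ=0°, α=75°
  direction (0.2588, 0.9659); cell (1,2); t to first gridline: x 1.1977, y 0.8179 (then +3.8637 / +1.0353)
    (1,3) via y @ 0.8179
    (2,3) via x @ 1.1977
    (2,4) via y @ 1.8531
    (2,5) via y @ 2.8884
    (2,6) via y @ 3.9237
    (2,7) via y @ 4.9590
    (3,7) via x @ 5.0615
    (3,8) via y @ 5.9942  # hit
  → r_2 = 5.9942
beam 3: φ=90°, α=165°
  direction (-0.9659, 0.2588); cell (1,2); t to first gridline: x 0.7143, y 3.0523 (then +1.0353 / +3.8637)
    (0,2) via x @ 0.7143  # hit
  → r_3 = 0.7143

ranges = [3.4268, 5.9942, 0.7143]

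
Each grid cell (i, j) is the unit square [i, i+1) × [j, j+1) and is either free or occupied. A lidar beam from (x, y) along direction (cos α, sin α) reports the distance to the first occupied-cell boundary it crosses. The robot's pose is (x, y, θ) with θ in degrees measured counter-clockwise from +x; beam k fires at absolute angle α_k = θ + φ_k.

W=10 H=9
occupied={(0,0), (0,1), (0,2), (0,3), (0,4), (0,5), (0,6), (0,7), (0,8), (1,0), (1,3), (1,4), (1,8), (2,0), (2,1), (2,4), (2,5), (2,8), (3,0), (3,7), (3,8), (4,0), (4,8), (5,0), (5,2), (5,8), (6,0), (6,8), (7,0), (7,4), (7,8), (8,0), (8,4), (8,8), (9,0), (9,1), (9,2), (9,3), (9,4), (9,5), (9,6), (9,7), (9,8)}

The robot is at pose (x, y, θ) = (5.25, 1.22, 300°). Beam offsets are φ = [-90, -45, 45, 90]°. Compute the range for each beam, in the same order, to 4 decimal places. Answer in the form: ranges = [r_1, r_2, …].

beam 1: φ=-90°, α=210°
  direction (-0.8660, -0.5000); cell (5,1); t to first gridline: x 0.2887, y 0.4400 (then +1.1547 / +2.0000)
    (4,1) via x @ 0.2887
    (4,0) via y @ 0.4400  # hit
  → r_1 = 0.4400
beam 2: φ=-45°, α=255°
  direction (-0.2588, -0.9659); cell (5,1); t to first gridline: x 0.9659, y 0.2278 (then +3.8637 / +1.0353)
    (5,0) via y @ 0.2278  # hit
  → r_2 = 0.2278
beam 3: φ=45°, α=345°
  direction (0.9659, -0.2588); cell (5,1); t to first gridline: x 0.7765, y 0.8500 (then +1.0353 / +3.8637)
    (6,1) via x @ 0.7765
    (6,0) via y @ 0.8500  # hit
  → r_3 = 0.8500
beam 4: φ=90°, α=30°
  direction (0.8660, 0.5000); cell (5,1); t to first gridline: x 0.8660, y 1.5600 (then +1.1547 / +2.0000)
    (6,1) via x @ 0.8660
    (6,2) via y @ 1.5600
    (7,2) via x @ 2.0207
    (8,2) via x @ 3.1754
    (8,3) via y @ 3.5600
    (9,3) via x @ 4.3301  # hit
  → r_4 = 4.3301

ranges = [0.4400, 0.2278, 0.8500, 4.3301]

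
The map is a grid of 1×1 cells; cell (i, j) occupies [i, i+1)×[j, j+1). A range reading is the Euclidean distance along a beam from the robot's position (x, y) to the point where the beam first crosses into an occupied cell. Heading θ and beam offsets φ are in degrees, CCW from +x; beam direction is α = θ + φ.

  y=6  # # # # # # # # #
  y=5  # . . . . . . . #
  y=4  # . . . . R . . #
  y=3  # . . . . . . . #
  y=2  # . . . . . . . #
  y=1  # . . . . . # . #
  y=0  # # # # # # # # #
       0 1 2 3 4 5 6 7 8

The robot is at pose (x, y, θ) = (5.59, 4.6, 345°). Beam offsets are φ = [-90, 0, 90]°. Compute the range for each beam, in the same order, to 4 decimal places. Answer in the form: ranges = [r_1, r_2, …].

ranges = [3.7270, 2.4950, 1.4494]

beam 1: φ=-90°, α=255°
  dir = (cos 255°, sin 255°) = (-0.2588, -0.9659); from cell (5,4)
  next x-line at t=2.2796, next y-line at t=0.6212; Δt_x=3.8637, Δt_y=1.0353
    y: enter (5,3) at t=0.6212
    y: enter (5,2) at t=1.6564
    x: enter (4,2) at t=2.2796
    y: enter (4,1) at t=2.6917
    y: enter (4,0) at t=3.7270 ← occupied
  → r_1 = 3.7270
beam 2: φ=0°, α=345°
  dir = (cos 345°, sin 345°) = (0.9659, -0.2588); from cell (5,4)
  next x-line at t=0.4245, next y-line at t=2.3182; Δt_x=1.0353, Δt_y=3.8637
    x: enter (6,4) at t=0.4245
    x: enter (7,4) at t=1.4597
    y: enter (7,3) at t=2.3182
    x: enter (8,3) at t=2.4950 ← occupied
  → r_2 = 2.4950
beam 3: φ=90°, α=75°
  dir = (cos 75°, sin 75°) = (0.2588, 0.9659); from cell (5,4)
  next x-line at t=1.5841, next y-line at t=0.4141; Δt_x=3.8637, Δt_y=1.0353
    y: enter (5,5) at t=0.4141
    y: enter (5,6) at t=1.4494 ← occupied
  → r_3 = 1.4494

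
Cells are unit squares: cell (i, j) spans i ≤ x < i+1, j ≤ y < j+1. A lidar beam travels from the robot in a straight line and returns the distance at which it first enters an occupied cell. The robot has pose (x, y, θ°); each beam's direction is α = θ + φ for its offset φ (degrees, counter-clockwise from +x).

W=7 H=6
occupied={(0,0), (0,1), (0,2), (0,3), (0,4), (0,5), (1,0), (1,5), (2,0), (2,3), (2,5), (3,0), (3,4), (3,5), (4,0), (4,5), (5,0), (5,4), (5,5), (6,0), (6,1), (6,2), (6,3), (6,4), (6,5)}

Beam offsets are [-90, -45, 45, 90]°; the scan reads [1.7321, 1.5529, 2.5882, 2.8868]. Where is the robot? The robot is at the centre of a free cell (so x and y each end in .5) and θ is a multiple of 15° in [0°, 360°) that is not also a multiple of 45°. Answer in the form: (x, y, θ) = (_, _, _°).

The pose lattice has 17·16 = 272 candidates. Test each by forward raycasting.
  (2.5, 1.5, 75°): beam 1 = 1.9319 ≠ 1.7321 ✗
  (3.5, 3.5, 195°): beam 1 = 0.5176 ≠ 1.7321 ✗
  (1.5, 1.5, 15°): beam 1 = 0.5176 ≠ 1.7321 ✗
  (1.5, 1.5, 30°): beam 1 = 0.5774 ≠ 1.7321 ✗
  …
  (3.5, 2.5, 330°): r_1=1.7321, r_2=1.5529, r_3=2.5882, r_4=2.8868 — all match ✓
No second candidate reproduces the full scan.

(x, y, θ) = (3.5, 2.5, 330°)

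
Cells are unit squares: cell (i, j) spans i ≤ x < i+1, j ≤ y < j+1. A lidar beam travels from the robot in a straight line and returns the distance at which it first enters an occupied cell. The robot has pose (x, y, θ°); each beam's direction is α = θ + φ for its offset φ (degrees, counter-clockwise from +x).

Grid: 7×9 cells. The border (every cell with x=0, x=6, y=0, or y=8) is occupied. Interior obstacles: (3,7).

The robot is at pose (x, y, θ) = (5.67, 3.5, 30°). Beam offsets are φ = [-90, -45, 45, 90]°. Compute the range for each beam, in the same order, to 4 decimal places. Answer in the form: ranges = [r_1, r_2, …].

beam 1: φ=-90°, α=300°
  cosα=0.5000 sinα=-0.8660 | (5,3) | tMaxX 0.6600 tMaxY 0.5774 | tΔX 2.0000 tΔY 1.1547
    t=0.5774 [y] (5,2)
    t=0.6600 [x] (6,2) — stop
  → r_1 = 0.6600
beam 2: φ=-45°, α=345°
  cosα=0.9659 sinα=-0.2588 | (5,3) | tMaxX 0.3416 tMaxY 1.9319 | tΔX 1.0353 tΔY 3.8637
    t=0.3416 [x] (6,3) — stop
  → r_2 = 0.3416
beam 3: φ=45°, α=75°
  cosα=0.2588 sinα=0.9659 | (5,3) | tMaxX 1.2750 tMaxY 0.5176 | tΔX 3.8637 tΔY 1.0353
    t=0.5176 [y] (5,4)
    t=1.2750 [x] (6,4) — stop
  → r_3 = 1.2750
beam 4: φ=90°, α=120°
  cosα=-0.5000 sinα=0.8660 | (5,3) | tMaxX 1.3400 tMaxY 0.5774 | tΔX 2.0000 tΔY 1.1547
    t=0.5774 [y] (5,4)
    t=1.3400 [x] (4,4)
    t=1.7321 [y] (4,5)
    t=2.8868 [y] (4,6)
    t=3.3400 [x] (3,6)
    t=4.0415 [y] (3,7) — stop
  → r_4 = 4.0415

ranges = [0.6600, 0.3416, 1.2750, 4.0415]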